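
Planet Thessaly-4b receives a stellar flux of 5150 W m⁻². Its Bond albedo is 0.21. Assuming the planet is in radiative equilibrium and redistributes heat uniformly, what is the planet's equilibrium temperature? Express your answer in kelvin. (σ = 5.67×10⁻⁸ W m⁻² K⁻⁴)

T_eq ≈ 366 K

Energy balance: absorbed = emitted ⇒ πR²·S(1−A) = 4πR²·σT_eq⁴, so T_eq⁴ = S(1−A)/(4σ).
T_eq = [5150 × 0.79 / (4 × 5.67×10⁻⁸)]^(1/4) = (1.79×10¹⁰)^(1/4) = 366 K.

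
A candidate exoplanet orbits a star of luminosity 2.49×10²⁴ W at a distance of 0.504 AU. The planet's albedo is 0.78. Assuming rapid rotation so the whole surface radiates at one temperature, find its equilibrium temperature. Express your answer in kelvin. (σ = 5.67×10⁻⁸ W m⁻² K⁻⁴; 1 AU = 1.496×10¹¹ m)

T_eq ≈ 76.3 K

d = 0.504 AU = 7.54×10¹⁰ m.
Flux: S = L/(4πd²) = 2.49×10²⁴/(4π×(7.54×10¹⁰)²) = 34.9 W m⁻².
Energy balance: absorbed = emitted ⇒ πR²·S(1−A) = 4πR²·σT_eq⁴, so T_eq⁴ = S(1−A)/(4σ).
T_eq = [34.9 × 0.22 / (4 × 5.67×10⁻⁸)]^(1/4) = (3.38×10⁷)^(1/4) = 76.3 K.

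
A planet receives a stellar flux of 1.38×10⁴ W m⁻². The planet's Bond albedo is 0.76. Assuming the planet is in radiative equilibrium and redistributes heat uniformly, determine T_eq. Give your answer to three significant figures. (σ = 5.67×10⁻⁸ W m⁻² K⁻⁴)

T_eq ≈ 348 K

Energy balance: absorbed = emitted ⇒ πR²·S(1−A) = 4πR²·σT_eq⁴, so T_eq⁴ = S(1−A)/(4σ).
T_eq = [1.38×10⁴ × 0.24 / (4 × 5.67×10⁻⁸)]^(1/4) = (1.46×10¹⁰)^(1/4) = 348 K.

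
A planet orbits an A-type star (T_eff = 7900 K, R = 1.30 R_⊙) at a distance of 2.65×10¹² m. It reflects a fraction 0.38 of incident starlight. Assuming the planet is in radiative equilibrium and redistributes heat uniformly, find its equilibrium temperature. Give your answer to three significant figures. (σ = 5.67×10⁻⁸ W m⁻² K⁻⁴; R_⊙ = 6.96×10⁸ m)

R_⋆ = 1.30 × 6.96×10⁸ = 9.05×10⁸ m.
L = 4πR_⋆²σT_⋆⁴ = 4π(9.05×10⁸)² × 5.67×10⁻⁸ × (7900)⁴ = 2.27×10²⁷ W.
S = L/(4πd²) = 25.7 W m⁻².
Energy balance: absorbed = emitted ⇒ πR²·S(1−A) = 4πR²·σT_eq⁴, so T_eq⁴ = S(1−A)/(4σ).
T_eq = [25.7 × 0.62 / (4 × 5.67×10⁻⁸)]^(1/4) = (7.04×10⁷)^(1/4) = 91.6 K.

T_eq ≈ 91.6 K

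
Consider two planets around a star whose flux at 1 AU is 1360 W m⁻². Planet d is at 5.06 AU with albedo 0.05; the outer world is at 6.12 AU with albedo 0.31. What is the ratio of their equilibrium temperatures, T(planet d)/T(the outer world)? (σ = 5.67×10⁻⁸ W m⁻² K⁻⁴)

T_eq = [S₀(1−A)/(4σd²)]^(1/4), so T ∝ (1−A)^(1/4) / √d.
T₁ = [1360×0.95/(4×5.67×10⁻⁸×5.06²)]^(1/4) = 122.13 K.
T₂ = [1360×0.69/(4×5.67×10⁻⁸×6.12²)]^(1/4) = 102.52 K.

T₁/T₂ ≈ 1.191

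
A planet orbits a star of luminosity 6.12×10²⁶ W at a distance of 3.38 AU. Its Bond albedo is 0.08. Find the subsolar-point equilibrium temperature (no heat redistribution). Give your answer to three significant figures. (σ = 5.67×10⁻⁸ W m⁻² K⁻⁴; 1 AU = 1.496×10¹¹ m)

d = 3.38 AU = 5.06×10¹¹ m.
Flux: S = L/(4πd²) = 6.12×10²⁶/(4π×(5.06×10¹¹)²) = 190 W m⁻².
At the subsolar point the surface absorbs S(1−A) and emits σT⁴ per unit area — no factor of 4, since only the local patch is in balance.
T = [190 × 0.92 / 5.67×10⁻⁸]^(1/4) = (3.09×10⁹)^(1/4) = 236 K.

T_ss ≈ 236 K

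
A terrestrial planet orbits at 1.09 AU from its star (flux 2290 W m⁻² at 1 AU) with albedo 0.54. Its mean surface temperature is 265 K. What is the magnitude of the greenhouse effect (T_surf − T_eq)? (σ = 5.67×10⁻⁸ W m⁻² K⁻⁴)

ΔT ≈ 15.0 K

S = 2290/1.09² = 1927 W m⁻².
T_eq = [S(1−A)/(4σ)]^(1/4) = [1927×0.46/(4×5.67×10⁻⁸)]^(1/4) = 250.0 K.
ΔT = T_surf − T_eq = 265 − 250.0.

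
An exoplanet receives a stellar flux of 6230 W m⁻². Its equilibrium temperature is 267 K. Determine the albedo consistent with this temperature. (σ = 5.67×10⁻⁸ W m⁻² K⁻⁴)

A ≈ 0.81

From T_eq⁴ = S(1−A)/(4σ): 1−A = 4σT_eq⁴/S.
1−A = 4 × 5.67×10⁻⁸ × (267)⁴ / 6230 = 0.185.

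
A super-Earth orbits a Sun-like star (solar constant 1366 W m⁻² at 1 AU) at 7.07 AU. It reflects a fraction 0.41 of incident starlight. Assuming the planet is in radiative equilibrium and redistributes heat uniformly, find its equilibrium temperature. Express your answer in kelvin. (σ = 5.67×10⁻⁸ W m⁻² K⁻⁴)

T_eq ≈ 91.8 K

Flux at 7.07 AU: S = 1366/7.07² = 27.3 W m⁻².
Energy balance: absorbed = emitted ⇒ πR²·S(1−A) = 4πR²·σT_eq⁴, so T_eq⁴ = S(1−A)/(4σ).
T_eq = [27.3 × 0.59 / (4 × 5.67×10⁻⁸)]^(1/4) = (7.11×10⁷)^(1/4) = 91.8 K.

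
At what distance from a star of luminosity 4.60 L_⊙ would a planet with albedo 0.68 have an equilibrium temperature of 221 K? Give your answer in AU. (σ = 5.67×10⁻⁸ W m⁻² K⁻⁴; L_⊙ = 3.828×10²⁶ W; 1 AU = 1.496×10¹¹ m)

d ≈ 1.92 AU

L = 4.60 × 3.828×10²⁶ = 1.76×10²⁷ W.
From T_eq⁴ = L(1−A)/(16πσd²): d = √[L(1−A)/(16πσT_eq⁴)].
d = √[1.76×10²⁷ × 0.32 / (16π × 5.67×10⁻⁸ × (221)⁴)] = 2.88×10¹¹ m = 1.92 AU.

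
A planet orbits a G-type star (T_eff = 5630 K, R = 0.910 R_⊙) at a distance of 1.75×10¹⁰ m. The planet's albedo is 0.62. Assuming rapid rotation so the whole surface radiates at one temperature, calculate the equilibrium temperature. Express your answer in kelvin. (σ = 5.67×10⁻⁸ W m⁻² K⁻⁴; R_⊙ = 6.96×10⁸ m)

T_eq ≈ 595 K

R_⋆ = 0.910 × 6.96×10⁸ = 6.33×10⁸ m.
L = 4πR_⋆²σT_⋆⁴ = 4π(6.33×10⁸)² × 5.67×10⁻⁸ × (5630)⁴ = 2.87×10²⁶ W.
S = L/(4πd²) = 7.46×10⁴ W m⁻².
Energy balance: absorbed = emitted ⇒ πR²·S(1−A) = 4πR²·σT_eq⁴, so T_eq⁴ = S(1−A)/(4σ).
T_eq = [7.46×10⁴ × 0.38 / (4 × 5.67×10⁻⁸)]^(1/4) = (1.25×10¹¹)^(1/4) = 595 K.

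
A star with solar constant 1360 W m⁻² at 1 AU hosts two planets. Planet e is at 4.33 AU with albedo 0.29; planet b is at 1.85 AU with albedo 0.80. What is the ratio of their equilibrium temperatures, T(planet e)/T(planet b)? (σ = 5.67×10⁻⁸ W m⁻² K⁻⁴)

T_eq = [S₀(1−A)/(4σd²)]^(1/4), so T ∝ (1−A)^(1/4) / √d.
T₁ = [1360×0.71/(4×5.67×10⁻⁸×4.33²)]^(1/4) = 122.76 K.
T₂ = [1360×0.20/(4×5.67×10⁻⁸×1.85²)]^(1/4) = 136.82 K.

T₁/T₂ ≈ 0.897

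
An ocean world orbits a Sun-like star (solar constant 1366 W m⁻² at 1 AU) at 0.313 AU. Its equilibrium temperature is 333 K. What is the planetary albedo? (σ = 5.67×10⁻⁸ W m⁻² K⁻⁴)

A ≈ 0.80

Flux at 0.313 AU: S = 1366/0.313² = 1.39×10⁴ W m⁻².
From T_eq⁴ = S(1−A)/(4σ): 1−A = 4σT_eq⁴/S.
1−A = 4 × 5.67×10⁻⁸ × (333)⁴ / 1.39×10⁴ = 0.200.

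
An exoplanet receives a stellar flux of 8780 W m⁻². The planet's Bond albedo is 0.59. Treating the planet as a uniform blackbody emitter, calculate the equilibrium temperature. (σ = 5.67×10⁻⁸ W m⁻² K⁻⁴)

Energy balance: absorbed = emitted ⇒ πR²·S(1−A) = 4πR²·σT_eq⁴, so T_eq⁴ = S(1−A)/(4σ).
T_eq = [8780 × 0.41 / (4 × 5.67×10⁻⁸)]^(1/4) = (1.59×10¹⁰)^(1/4) = 355 K.

T_eq ≈ 355 K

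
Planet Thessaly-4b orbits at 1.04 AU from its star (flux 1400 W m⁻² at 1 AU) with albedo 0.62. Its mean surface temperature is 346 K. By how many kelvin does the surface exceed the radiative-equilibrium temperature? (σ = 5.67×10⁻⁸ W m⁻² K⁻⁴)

ΔT ≈ 130.2 K

S = 1400/1.04² = 1294 W m⁻².
T_eq = [S(1−A)/(4σ)]^(1/4) = [1294×0.38/(4×5.67×10⁻⁸)]^(1/4) = 215.8 K.
ΔT = T_surf − T_eq = 346 − 215.8.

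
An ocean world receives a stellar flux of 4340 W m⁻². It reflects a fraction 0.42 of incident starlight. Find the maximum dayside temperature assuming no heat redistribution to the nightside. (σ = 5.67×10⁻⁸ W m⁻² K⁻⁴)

T_ss ≈ 459 K

With no redistribution each surface element balances locally: S(1−A) = σT⁴.
T = [4340 × 0.58 / 5.67×10⁻⁸]^(1/4) = (4.44×10¹⁰)^(1/4) = 459 K.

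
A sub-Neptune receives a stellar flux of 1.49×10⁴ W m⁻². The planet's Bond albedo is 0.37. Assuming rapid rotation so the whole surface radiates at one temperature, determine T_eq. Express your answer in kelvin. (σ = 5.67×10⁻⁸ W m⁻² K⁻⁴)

T_eq ≈ 451 K

Energy balance: absorbed = emitted ⇒ πR²·S(1−A) = 4πR²·σT_eq⁴, so T_eq⁴ = S(1−A)/(4σ).
T_eq = [1.49×10⁴ × 0.63 / (4 × 5.67×10⁻⁸)]^(1/4) = (4.14×10¹⁰)^(1/4) = 451 K.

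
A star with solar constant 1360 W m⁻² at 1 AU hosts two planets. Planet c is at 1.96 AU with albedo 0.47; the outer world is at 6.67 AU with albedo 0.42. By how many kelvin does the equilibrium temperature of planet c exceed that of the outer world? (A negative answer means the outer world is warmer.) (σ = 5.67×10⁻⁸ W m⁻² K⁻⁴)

ΔT ≈ 75.6 K

T_eq = [S₀(1−A)/(4σd²)]^(1/4), so T ∝ (1−A)^(1/4) / √d.
T₁ = [1360×0.53/(4×5.67×10⁻⁸×1.96²)]^(1/4) = 169.60 K.
T₂ = [1360×0.58/(4×5.67×10⁻⁸×6.67²)]^(1/4) = 94.03 K.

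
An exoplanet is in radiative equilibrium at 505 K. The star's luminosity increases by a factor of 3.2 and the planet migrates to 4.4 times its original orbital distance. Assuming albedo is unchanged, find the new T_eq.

T_eq ≈ 322 K

T_eq ∝ L^(1/4) · d^(−1/2).
T′ = 505 × 3.2^(1/4) / 4.4^(1/2) = 322 K.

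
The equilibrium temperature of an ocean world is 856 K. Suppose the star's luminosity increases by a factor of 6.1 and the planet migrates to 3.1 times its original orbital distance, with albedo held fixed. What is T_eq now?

T_eq ∝ L^(1/4) · d^(−1/2).
T′ = 856 × 6.1^(1/4) / 3.1^(1/2) = 764 K.

T_eq ≈ 764 K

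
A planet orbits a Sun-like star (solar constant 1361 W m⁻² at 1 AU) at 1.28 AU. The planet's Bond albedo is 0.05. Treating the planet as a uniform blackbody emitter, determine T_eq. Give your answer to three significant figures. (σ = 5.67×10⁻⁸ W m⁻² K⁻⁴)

Flux at 1.28 AU: S = 1361/1.28² = 831 W m⁻².
Energy balance: absorbed = emitted ⇒ πR²·S(1−A) = 4πR²·σT_eq⁴, so T_eq⁴ = S(1−A)/(4σ).
T_eq = [831 × 0.95 / (4 × 5.67×10⁻⁸)]^(1/4) = (3.48×10⁹)^(1/4) = 243 K.

T_eq ≈ 243 K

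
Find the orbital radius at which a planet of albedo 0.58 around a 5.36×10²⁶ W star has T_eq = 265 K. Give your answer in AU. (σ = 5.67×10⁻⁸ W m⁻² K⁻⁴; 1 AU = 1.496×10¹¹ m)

From T_eq⁴ = L(1−A)/(16πσd²): d = √[L(1−A)/(16πσT_eq⁴)].
d = √[5.36×10²⁶ × 0.42 / (16π × 5.67×10⁻⁸ × (265)⁴)] = 1.27×10¹¹ m = 0.846 AU.

d ≈ 0.846 AU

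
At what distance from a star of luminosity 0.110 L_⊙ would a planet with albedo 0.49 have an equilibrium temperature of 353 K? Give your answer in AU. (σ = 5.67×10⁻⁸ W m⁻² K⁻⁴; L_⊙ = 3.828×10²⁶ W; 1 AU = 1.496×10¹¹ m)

d ≈ 0.147 AU

L = 0.110 × 3.828×10²⁶ = 4.21×10²⁵ W.
From T_eq⁴ = L(1−A)/(16πσd²): d = √[L(1−A)/(16πσT_eq⁴)].
d = √[4.21×10²⁵ × 0.51 / (16π × 5.67×10⁻⁸ × (353)⁴)] = 2.20×10¹⁰ m = 0.147 AU.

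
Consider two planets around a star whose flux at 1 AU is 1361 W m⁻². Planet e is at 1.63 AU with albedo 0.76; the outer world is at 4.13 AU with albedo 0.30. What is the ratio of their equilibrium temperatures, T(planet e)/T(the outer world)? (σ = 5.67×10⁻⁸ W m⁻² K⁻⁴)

T₁/T₂ ≈ 1.218

T_eq = [S₀(1−A)/(4σd²)]^(1/4), so T ∝ (1−A)^(1/4) / √d.
T₁ = [1361×0.24/(4×5.67×10⁻⁸×1.63²)]^(1/4) = 152.59 K.
T₂ = [1361×0.70/(4×5.67×10⁻⁸×4.13²)]^(1/4) = 125.27 K.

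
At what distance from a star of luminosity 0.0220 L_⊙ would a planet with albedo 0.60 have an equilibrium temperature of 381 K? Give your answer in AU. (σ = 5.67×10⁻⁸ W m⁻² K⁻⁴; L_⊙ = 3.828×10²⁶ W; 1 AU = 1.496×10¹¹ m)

d ≈ 0.0501 AU

L = 0.0220 × 3.828×10²⁶ = 8.42×10²⁴ W.
From T_eq⁴ = L(1−A)/(16πσd²): d = √[L(1−A)/(16πσT_eq⁴)].
d = √[8.42×10²⁴ × 0.40 / (16π × 5.67×10⁻⁸ × (381)⁴)] = 7.49×10⁹ m = 0.0501 AU.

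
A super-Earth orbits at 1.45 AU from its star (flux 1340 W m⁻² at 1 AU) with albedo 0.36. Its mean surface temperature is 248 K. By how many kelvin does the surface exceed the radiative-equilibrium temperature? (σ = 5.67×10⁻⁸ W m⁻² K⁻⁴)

ΔT ≈ 42.1 K

S = 1340/1.45² = 637.3 W m⁻².
T_eq = [S(1−A)/(4σ)]^(1/4) = [637.3×0.64/(4×5.67×10⁻⁸)]^(1/4) = 205.9 K.
ΔT = T_surf − T_eq = 248 − 205.9.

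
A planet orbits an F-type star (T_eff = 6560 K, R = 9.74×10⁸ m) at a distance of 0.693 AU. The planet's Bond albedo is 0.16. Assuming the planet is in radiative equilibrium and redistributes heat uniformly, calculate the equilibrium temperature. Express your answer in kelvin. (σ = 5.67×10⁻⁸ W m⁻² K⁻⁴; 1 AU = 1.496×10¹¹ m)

d = 0.693 AU = 1.04×10¹¹ m.
L = 4πR_⋆²σT_⋆⁴ = 4π(9.74×10⁸)² × 5.67×10⁻⁸ × (6560)⁴ = 1.25×10²⁷ W.
S = L/(4πd²) = 9270 W m⁻².
Energy balance: absorbed = emitted ⇒ πR²·S(1−A) = 4πR²·σT_eq⁴, so T_eq⁴ = S(1−A)/(4σ).
T_eq = [9270 × 0.84 / (4 × 5.67×10⁻⁸)]^(1/4) = (3.43×10¹⁰)^(1/4) = 430 K.

T_eq ≈ 430 K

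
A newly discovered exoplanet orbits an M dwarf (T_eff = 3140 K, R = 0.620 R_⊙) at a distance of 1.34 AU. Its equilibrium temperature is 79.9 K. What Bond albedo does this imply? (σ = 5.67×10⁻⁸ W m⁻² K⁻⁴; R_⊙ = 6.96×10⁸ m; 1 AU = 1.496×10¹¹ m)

A ≈ 0.64

R_⋆ = 0.620 × 6.96×10⁸ = 4.32×10⁸ m.
d = 1.34 AU = 2.00×10¹¹ m.
L = 4πR_⋆²σT_⋆⁴ = 4π(4.32×10⁸)² × 5.67×10⁻⁸ × (3140)⁴ = 1.29×10²⁵ W.
S = L/(4πd²) = 25.5 W m⁻².
From T_eq⁴ = S(1−A)/(4σ): 1−A = 4σT_eq⁴/S.
1−A = 4 × 5.67×10⁻⁸ × (79.9)⁴ / 25.5 = 0.362.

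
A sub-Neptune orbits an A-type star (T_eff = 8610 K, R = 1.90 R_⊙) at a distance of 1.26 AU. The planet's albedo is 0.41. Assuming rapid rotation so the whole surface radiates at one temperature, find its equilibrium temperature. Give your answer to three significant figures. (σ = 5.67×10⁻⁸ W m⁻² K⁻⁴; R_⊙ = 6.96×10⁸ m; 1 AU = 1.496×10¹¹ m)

T_eq ≈ 447 K

R_⋆ = 1.90 × 6.96×10⁸ = 1.32×10⁹ m.
d = 1.26 AU = 1.88×10¹¹ m.
L = 4πR_⋆²σT_⋆⁴ = 4π(1.32×10⁹)² × 5.67×10⁻⁸ × (8610)⁴ = 6.85×10²⁷ W.
S = L/(4πd²) = 1.53×10⁴ W m⁻².
Energy balance: absorbed = emitted ⇒ πR²·S(1−A) = 4πR²·σT_eq⁴, so T_eq⁴ = S(1−A)/(4σ).
T_eq = [1.53×10⁴ × 0.59 / (4 × 5.67×10⁻⁸)]^(1/4) = (3.99×10¹⁰)^(1/4) = 447 K.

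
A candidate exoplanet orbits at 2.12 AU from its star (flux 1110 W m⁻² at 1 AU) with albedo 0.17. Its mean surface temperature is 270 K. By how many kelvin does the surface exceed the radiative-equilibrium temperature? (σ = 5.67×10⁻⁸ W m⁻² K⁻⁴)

S = 1110/2.12² = 247.0 W m⁻².
T_eq = [S(1−A)/(4σ)]^(1/4) = [247.0×0.83/(4×5.67×10⁻⁸)]^(1/4) = 173.4 K.
ΔT = T_surf − T_eq = 270 − 173.4.

ΔT ≈ 96.6 K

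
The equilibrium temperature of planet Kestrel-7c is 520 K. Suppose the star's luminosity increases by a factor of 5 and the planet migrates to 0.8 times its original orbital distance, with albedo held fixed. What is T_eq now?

T_eq ≈ 869 K

T_eq ∝ L^(1/4) · d^(−1/2).
T′ = 520 × 5^(1/4) / 0.8^(1/2) = 869 K.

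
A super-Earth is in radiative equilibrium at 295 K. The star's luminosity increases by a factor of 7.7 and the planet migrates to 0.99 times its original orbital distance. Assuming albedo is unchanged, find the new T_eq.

T_eq ∝ L^(1/4) · d^(−1/2).
T′ = 295 × 7.7^(1/4) / 0.99^(1/2) = 494 K.

T_eq ≈ 494 K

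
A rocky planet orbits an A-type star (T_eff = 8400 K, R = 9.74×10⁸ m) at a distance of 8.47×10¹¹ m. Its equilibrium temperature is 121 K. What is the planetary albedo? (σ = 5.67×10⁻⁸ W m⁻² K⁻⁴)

L = 4πR_⋆²σT_⋆⁴ = 4π(9.74×10⁸)² × 5.67×10⁻⁸ × (8400)⁴ = 3.37×10²⁷ W.
S = L/(4πd²) = 373 W m⁻².
From T_eq⁴ = S(1−A)/(4σ): 1−A = 4σT_eq⁴/S.
1−A = 4 × 5.67×10⁻⁸ × (121)⁴ / 373 = 0.130.

A ≈ 0.87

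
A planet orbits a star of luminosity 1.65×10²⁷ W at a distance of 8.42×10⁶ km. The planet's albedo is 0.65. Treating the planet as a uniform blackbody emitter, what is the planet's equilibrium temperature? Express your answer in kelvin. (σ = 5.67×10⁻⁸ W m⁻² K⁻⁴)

T_eq ≈ 1300 K

d = 8.42×10⁶ km = 8.42×10⁹ m.
Flux: S = L/(4πd²) = 1.65×10²⁷/(4π×(8.42×10⁹)²) = 1.85×10⁶ W m⁻².
Energy balance: absorbed = emitted ⇒ πR²·S(1−A) = 4πR²·σT_eq⁴, so T_eq⁴ = S(1−A)/(4σ).
T_eq = [1.85×10⁶ × 0.35 / (4 × 5.67×10⁻⁸)]^(1/4) = (2.86×10¹²)^(1/4) = 1300 K.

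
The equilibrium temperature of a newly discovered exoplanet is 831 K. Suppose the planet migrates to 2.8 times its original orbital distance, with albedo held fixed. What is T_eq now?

T_eq ≈ 497 K

T_eq ∝ L^(1/4) · d^(−1/2).
T′ = 831 / 2.8^(1/2) = 497 K.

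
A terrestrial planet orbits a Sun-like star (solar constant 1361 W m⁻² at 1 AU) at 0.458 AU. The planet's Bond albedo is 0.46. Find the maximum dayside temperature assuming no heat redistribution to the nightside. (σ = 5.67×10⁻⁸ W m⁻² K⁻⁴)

T_ss ≈ 499 K

Flux at 0.458 AU: S = 1361/0.458² = 6490 W m⁻².
With no redistribution each surface element balances locally: S(1−A) = σT⁴.
T = [6490 × 0.54 / 5.67×10⁻⁸]^(1/4) = (6.18×10¹⁰)^(1/4) = 499 K.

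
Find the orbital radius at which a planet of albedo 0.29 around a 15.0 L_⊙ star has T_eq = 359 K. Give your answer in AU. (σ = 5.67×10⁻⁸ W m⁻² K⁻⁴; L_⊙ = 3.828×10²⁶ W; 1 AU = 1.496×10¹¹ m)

L = 15.0 × 3.828×10²⁶ = 5.74×10²⁷ W.
From T_eq⁴ = L(1−A)/(16πσd²): d = √[L(1−A)/(16πσT_eq⁴)].
d = √[5.74×10²⁷ × 0.71 / (16π × 5.67×10⁻⁸ × (359)⁴)] = 2.93×10¹¹ m = 1.96 AU.

d ≈ 1.96 AU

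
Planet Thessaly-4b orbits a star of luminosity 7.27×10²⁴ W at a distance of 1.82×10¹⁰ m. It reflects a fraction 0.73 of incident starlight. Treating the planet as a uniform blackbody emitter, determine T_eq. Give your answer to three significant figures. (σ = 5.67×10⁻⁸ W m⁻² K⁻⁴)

Flux: S = L/(4πd²) = 7.27×10²⁴/(4π×(1.82×10¹⁰)²) = 1750 W m⁻².
Energy balance: absorbed = emitted ⇒ πR²·S(1−A) = 4πR²·σT_eq⁴, so T_eq⁴ = S(1−A)/(4σ).
T_eq = [1750 × 0.27 / (4 × 5.67×10⁻⁸)]^(1/4) = (2.08×10⁹)^(1/4) = 214 K.

T_eq ≈ 214 K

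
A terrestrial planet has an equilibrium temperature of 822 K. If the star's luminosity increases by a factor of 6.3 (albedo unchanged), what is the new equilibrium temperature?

T_eq ∝ L^(1/4) · d^(−1/2).
T′ = 822 × 6.3^(1/4) = 1300 K.

T_eq ≈ 1300 K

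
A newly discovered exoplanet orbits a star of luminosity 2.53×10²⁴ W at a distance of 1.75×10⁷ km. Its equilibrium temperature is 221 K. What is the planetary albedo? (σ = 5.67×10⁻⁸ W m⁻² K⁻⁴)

A ≈ 0.18

d = 1.75×10⁷ km = 1.75×10¹⁰ m.
Flux: S = L/(4πd²) = 2.53×10²⁴/(4π×(1.75×10¹⁰)²) = 657 W m⁻².
From T_eq⁴ = S(1−A)/(4σ): 1−A = 4σT_eq⁴/S.
1−A = 4 × 5.67×10⁻⁸ × (221)⁴ / 657 = 0.823.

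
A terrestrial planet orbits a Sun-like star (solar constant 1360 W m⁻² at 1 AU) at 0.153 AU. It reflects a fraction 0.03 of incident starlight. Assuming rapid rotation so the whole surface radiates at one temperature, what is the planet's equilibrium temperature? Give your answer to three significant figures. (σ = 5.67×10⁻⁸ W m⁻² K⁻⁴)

Flux at 0.153 AU: S = 1360/0.153² = 5.81×10⁴ W m⁻².
Energy balance: absorbed = emitted ⇒ πR²·S(1−A) = 4πR²·σT_eq⁴, so T_eq⁴ = S(1−A)/(4σ).
T_eq = [5.81×10⁴ × 0.97 / (4 × 5.67×10⁻⁸)]^(1/4) = (2.48×10¹¹)^(1/4) = 706 K.

T_eq ≈ 706 K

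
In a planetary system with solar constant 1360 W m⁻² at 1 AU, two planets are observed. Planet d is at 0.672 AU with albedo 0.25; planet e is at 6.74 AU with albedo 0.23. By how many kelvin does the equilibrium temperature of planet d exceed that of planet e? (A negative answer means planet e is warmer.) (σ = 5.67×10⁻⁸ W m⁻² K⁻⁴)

T_eq = [S₀(1−A)/(4σd²)]^(1/4), so T ∝ (1−A)^(1/4) / √d.
T₁ = [1360×0.75/(4×5.67×10⁻⁸×0.672²)]^(1/4) = 315.90 K.
T₂ = [1360×0.77/(4×5.67×10⁻⁸×6.74²)]^(1/4) = 100.41 K.

ΔT ≈ 215.5 K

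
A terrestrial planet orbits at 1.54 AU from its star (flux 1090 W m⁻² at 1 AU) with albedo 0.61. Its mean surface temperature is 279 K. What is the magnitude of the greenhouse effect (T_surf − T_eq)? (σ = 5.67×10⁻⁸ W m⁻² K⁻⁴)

S = 1090/1.54² = 459.6 W m⁻².
T_eq = [S(1−A)/(4σ)]^(1/4) = [459.6×0.39/(4×5.67×10⁻⁸)]^(1/4) = 167.7 K.
ΔT = T_surf − T_eq = 279 − 167.7.

ΔT ≈ 111.3 K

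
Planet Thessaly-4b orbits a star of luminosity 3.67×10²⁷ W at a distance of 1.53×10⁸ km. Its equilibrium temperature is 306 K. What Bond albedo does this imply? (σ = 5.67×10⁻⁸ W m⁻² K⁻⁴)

d = 1.53×10⁸ km = 1.53×10¹¹ m.
Flux: S = L/(4πd²) = 3.67×10²⁷/(4π×(1.53×10¹¹)²) = 1.25×10⁴ W m⁻².
From T_eq⁴ = S(1−A)/(4σ): 1−A = 4σT_eq⁴/S.
1−A = 4 × 5.67×10⁻⁸ × (306)⁴ / 1.25×10⁴ = 0.159.

A ≈ 0.84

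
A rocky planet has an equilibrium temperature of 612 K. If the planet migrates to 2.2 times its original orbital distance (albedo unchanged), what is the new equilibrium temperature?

T_eq ∝ L^(1/4) · d^(−1/2).
T′ = 612 / 2.2^(1/2) = 413 K.

T_eq ≈ 413 K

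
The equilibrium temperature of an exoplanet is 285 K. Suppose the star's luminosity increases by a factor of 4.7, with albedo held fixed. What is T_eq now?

T_eq ≈ 420 K

T_eq ∝ L^(1/4) · d^(−1/2).
T′ = 285 × 4.7^(1/4) = 420 K.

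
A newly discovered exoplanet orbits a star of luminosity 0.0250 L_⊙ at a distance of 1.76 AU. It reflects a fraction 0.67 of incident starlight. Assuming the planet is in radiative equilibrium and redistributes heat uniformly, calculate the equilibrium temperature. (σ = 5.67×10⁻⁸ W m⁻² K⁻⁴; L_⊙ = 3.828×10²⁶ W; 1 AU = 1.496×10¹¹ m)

T_eq ≈ 63.2 K

d = 1.76 AU = 2.63×10¹¹ m.
L = 0.0250 × 3.828×10²⁶ = 9.57×10²⁴ W.
Flux: S = L/(4πd²) = 9.57×10²⁴/(4π×(2.63×10¹¹)²) = 11.0 W m⁻².
Energy balance: absorbed = emitted ⇒ πR²·S(1−A) = 4πR²·σT_eq⁴, so T_eq⁴ = S(1−A)/(4σ).
T_eq = [11.0 × 0.33 / (4 × 5.67×10⁻⁸)]^(1/4) = (1.60×10⁷)^(1/4) = 63.2 K.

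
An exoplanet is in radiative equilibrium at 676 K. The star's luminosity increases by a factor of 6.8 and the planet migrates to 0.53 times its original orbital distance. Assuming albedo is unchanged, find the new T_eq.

T_eq ≈ 1500 K

T_eq ∝ L^(1/4) · d^(−1/2).
T′ = 676 × 6.8^(1/4) / 0.53^(1/2) = 1500 K.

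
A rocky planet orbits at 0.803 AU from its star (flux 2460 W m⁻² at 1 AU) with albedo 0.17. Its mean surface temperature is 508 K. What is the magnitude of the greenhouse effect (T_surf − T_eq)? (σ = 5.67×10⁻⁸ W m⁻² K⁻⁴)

S = 2460/0.803² = 3815 W m⁻².
T_eq = [S(1−A)/(4σ)]^(1/4) = [3815×0.83/(4×5.67×10⁻⁸)]^(1/4) = 343.7 K.
ΔT = T_surf − T_eq = 508 − 343.7.

ΔT ≈ 164.3 K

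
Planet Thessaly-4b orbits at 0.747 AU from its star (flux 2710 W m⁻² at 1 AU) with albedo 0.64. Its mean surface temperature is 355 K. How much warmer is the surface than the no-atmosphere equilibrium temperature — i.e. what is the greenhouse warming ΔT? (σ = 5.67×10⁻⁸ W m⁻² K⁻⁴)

ΔT ≈ 58.7 K

S = 2710/0.747² = 4857 W m⁻².
T_eq = [S(1−A)/(4σ)]^(1/4) = [4857×0.36/(4×5.67×10⁻⁸)]^(1/4) = 296.3 K.
ΔT = T_surf − T_eq = 355 − 296.3.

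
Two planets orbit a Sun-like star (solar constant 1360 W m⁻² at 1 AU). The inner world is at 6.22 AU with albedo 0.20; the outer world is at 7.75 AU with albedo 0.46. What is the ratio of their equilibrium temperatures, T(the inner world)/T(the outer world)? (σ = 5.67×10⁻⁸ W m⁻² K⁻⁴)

T₁/T₂ ≈ 1.231

T_eq = [S₀(1−A)/(4σd²)]^(1/4), so T ∝ (1−A)^(1/4) / √d.
T₁ = [1360×0.80/(4×5.67×10⁻⁸×6.22²)]^(1/4) = 105.52 K.
T₂ = [1360×0.54/(4×5.67×10⁻⁸×7.75²)]^(1/4) = 85.69 K.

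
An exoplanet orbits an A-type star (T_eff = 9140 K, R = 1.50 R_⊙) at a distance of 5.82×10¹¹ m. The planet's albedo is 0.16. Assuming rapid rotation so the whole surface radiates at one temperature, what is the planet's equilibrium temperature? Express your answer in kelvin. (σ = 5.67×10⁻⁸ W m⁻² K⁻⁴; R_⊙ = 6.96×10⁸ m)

R_⋆ = 1.50 × 6.96×10⁸ = 1.04×10⁹ m.
L = 4πR_⋆²σT_⋆⁴ = 4π(1.04×10⁹)² × 5.67×10⁻⁸ × (9140)⁴ = 5.42×10²⁷ W.
S = L/(4πd²) = 1270 W m⁻².
Energy balance: absorbed = emitted ⇒ πR²·S(1−A) = 4πR²·σT_eq⁴, so T_eq⁴ = S(1−A)/(4σ).
T_eq = [1270 × 0.84 / (4 × 5.67×10⁻⁸)]^(1/4) = (4.72×10⁹)^(1/4) = 262 K.

T_eq ≈ 262 K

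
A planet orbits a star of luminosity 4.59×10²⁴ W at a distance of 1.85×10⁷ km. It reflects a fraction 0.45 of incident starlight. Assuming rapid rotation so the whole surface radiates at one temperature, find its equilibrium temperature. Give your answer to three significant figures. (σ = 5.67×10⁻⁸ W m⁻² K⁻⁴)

T_eq ≈ 226 K

d = 1.85×10⁷ km = 1.85×10¹⁰ m.
Flux: S = L/(4πd²) = 4.59×10²⁴/(4π×(1.85×10¹⁰)²) = 1070 W m⁻².
Energy balance: absorbed = emitted ⇒ πR²·S(1−A) = 4πR²·σT_eq⁴, so T_eq⁴ = S(1−A)/(4σ).
T_eq = [1070 × 0.55 / (4 × 5.67×10⁻⁸)]^(1/4) = (2.59×10⁹)^(1/4) = 226 K.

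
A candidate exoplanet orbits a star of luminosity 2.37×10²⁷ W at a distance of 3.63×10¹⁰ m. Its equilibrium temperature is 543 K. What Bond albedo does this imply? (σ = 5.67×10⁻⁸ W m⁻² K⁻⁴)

A ≈ 0.86

Flux: S = L/(4πd²) = 2.37×10²⁷/(4π×(3.63×10¹⁰)²) = 1.43×10⁵ W m⁻².
From T_eq⁴ = S(1−A)/(4σ): 1−A = 4σT_eq⁴/S.
1−A = 4 × 5.67×10⁻⁸ × (543)⁴ / 1.43×10⁵ = 0.138.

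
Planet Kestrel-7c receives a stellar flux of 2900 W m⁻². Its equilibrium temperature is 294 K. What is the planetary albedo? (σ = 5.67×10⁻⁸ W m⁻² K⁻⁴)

From T_eq⁴ = S(1−A)/(4σ): 1−A = 4σT_eq⁴/S.
1−A = 4 × 5.67×10⁻⁸ × (294)⁴ / 2900 = 0.584.

A ≈ 0.42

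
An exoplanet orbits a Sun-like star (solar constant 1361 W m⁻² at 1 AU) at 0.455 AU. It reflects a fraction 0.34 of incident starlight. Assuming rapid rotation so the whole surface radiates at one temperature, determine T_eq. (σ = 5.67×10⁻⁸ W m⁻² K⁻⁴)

Flux at 0.455 AU: S = 1361/0.455² = 6570 W m⁻².
Energy balance: absorbed = emitted ⇒ πR²·S(1−A) = 4πR²·σT_eq⁴, so T_eq⁴ = S(1−A)/(4σ).
T_eq = [6570 × 0.66 / (4 × 5.67×10⁻⁸)]^(1/4) = (1.91×10¹⁰)^(1/4) = 372 K.

T_eq ≈ 372 K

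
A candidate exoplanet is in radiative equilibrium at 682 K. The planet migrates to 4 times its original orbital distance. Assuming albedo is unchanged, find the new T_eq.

T_eq ∝ L^(1/4) · d^(−1/2).
T′ = 682 / 4^(1/2) = 341 K.

T_eq ≈ 341 K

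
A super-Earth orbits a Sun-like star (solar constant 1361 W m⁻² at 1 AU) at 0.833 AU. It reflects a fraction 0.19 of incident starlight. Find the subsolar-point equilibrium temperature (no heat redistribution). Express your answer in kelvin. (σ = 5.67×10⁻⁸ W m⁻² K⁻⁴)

Flux at 0.833 AU: S = 1361/0.833² = 1960 W m⁻².
At the subsolar point the surface absorbs S(1−A) and emits σT⁴ per unit area — no factor of 4, since only the local patch is in balance.
T = [1960 × 0.81 / 5.67×10⁻⁸]^(1/4) = (2.80×10¹⁰)^(1/4) = 409 K.

T_ss ≈ 409 K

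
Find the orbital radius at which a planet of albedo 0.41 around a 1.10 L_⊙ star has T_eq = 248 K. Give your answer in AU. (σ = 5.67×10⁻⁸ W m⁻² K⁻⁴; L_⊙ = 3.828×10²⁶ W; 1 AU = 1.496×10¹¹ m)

L = 1.10 × 3.828×10²⁶ = 4.21×10²⁶ W.
From T_eq⁴ = L(1−A)/(16πσd²): d = √[L(1−A)/(16πσT_eq⁴)].
d = √[4.21×10²⁶ × 0.59 / (16π × 5.67×10⁻⁸ × (248)⁴)] = 1.52×10¹¹ m = 1.01 AU.

d ≈ 1.01 AU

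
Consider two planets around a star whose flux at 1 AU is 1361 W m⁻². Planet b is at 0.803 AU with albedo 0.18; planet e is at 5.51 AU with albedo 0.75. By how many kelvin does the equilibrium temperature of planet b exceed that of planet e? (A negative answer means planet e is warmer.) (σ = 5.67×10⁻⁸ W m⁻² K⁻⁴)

T_eq = [S₀(1−A)/(4σd²)]^(1/4), so T ∝ (1−A)^(1/4) / √d.
T₁ = [1361×0.82/(4×5.67×10⁻⁸×0.803²)]^(1/4) = 295.56 K.
T₂ = [1361×0.25/(4×5.67×10⁻⁸×5.51²)]^(1/4) = 83.84 K.

ΔT ≈ 211.7 K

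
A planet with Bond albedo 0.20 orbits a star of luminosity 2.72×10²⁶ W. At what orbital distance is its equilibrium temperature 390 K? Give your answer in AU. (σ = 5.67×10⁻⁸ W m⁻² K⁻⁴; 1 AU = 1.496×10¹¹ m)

From T_eq⁴ = L(1−A)/(16πσd²): d = √[L(1−A)/(16πσT_eq⁴)].
d = √[2.72×10²⁶ × 0.80 / (16π × 5.67×10⁻⁸ × (390)⁴)] = 5.74×10¹⁰ m = 0.384 AU.

d ≈ 0.384 AU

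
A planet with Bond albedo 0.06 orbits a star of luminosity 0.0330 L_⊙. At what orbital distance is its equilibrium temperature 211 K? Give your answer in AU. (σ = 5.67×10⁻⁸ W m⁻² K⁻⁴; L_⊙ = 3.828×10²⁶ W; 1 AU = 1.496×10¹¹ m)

d ≈ 0.306 AU

L = 0.0330 × 3.828×10²⁶ = 1.26×10²⁵ W.
From T_eq⁴ = L(1−A)/(16πσd²): d = √[L(1−A)/(16πσT_eq⁴)].
d = √[1.26×10²⁵ × 0.94 / (16π × 5.67×10⁻⁸ × (211)⁴)] = 4.58×10¹⁰ m = 0.306 AU.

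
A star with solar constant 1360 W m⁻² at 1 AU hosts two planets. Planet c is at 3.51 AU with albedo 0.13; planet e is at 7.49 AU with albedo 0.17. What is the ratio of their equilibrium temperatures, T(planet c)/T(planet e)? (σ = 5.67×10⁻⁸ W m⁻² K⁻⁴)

T_eq = [S₀(1−A)/(4σd²)]^(1/4), so T ∝ (1−A)^(1/4) / √d.
T₁ = [1360×0.87/(4×5.67×10⁻⁸×3.51²)]^(1/4) = 143.45 K.
T₂ = [1360×0.83/(4×5.67×10⁻⁸×7.49²)]^(1/4) = 97.05 K.

T₁/T₂ ≈ 1.478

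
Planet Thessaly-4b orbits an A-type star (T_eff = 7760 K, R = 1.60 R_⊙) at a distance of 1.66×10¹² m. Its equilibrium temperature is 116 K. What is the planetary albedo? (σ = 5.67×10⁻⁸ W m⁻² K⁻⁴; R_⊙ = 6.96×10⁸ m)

R_⋆ = 1.60 × 6.96×10⁸ = 1.11×10⁹ m.
L = 4πR_⋆²σT_⋆⁴ = 4π(1.11×10⁹)² × 5.67×10⁻⁸ × (7760)⁴ = 3.20×10²⁷ W.
S = L/(4πd²) = 92.5 W m⁻².
From T_eq⁴ = S(1−A)/(4σ): 1−A = 4σT_eq⁴/S.
1−A = 4 × 5.67×10⁻⁸ × (116)⁴ / 92.5 = 0.444.

A ≈ 0.56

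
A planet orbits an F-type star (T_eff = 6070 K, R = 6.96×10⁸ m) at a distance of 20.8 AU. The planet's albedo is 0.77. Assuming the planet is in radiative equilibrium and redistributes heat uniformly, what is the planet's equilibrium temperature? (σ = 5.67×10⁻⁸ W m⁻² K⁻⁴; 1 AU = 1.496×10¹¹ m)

d = 20.8 AU = 3.11×10¹² m.
L = 4πR_⋆²σT_⋆⁴ = 4π(6.96×10⁸)² × 5.67×10⁻⁸ × (6070)⁴ = 4.69×10²⁶ W.
S = L/(4πd²) = 3.85 W m⁻².
Energy balance: absorbed = emitted ⇒ πR²·S(1−A) = 4πR²·σT_eq⁴, so T_eq⁴ = S(1−A)/(4σ).
T_eq = [3.85 × 0.23 / (4 × 5.67×10⁻⁸)]^(1/4) = (3.91×10⁶)^(1/4) = 44.5 K.

T_eq ≈ 44.5 K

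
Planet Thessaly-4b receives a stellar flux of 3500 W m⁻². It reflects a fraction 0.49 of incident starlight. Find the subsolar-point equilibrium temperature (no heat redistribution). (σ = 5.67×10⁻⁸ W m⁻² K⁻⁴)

At the subsolar point the surface absorbs S(1−A) and emits σT⁴ per unit area — no factor of 4, since only the local patch is in balance.
T = [3500 × 0.51 / 5.67×10⁻⁸]^(1/4) = (3.15×10¹⁰)^(1/4) = 421 K.

T_ss ≈ 421 K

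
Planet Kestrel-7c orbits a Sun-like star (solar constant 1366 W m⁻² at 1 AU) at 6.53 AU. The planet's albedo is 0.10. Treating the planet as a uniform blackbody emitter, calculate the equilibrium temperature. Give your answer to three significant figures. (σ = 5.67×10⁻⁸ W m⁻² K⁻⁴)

Flux at 6.53 AU: S = 1366/6.53² = 32.0 W m⁻².
Energy balance: absorbed = emitted ⇒ πR²·S(1−A) = 4πR²·σT_eq⁴, so T_eq⁴ = S(1−A)/(4σ).
T_eq = [32.0 × 0.90 / (4 × 5.67×10⁻⁸)]^(1/4) = (1.27×10⁸)^(1/4) = 106 K.

T_eq ≈ 106 K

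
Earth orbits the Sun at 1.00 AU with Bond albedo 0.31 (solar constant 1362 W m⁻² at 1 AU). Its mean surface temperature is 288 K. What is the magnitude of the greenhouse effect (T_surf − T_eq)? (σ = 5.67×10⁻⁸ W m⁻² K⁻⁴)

ΔT ≈ 34.3 K

S = 1362/1.00² = 1362 W m⁻².
T_eq = [S(1−A)/(4σ)]^(1/4) = [1362×0.69/(4×5.67×10⁻⁸)]^(1/4) = 253.7 K.
ΔT = T_surf − T_eq = 288 − 253.7.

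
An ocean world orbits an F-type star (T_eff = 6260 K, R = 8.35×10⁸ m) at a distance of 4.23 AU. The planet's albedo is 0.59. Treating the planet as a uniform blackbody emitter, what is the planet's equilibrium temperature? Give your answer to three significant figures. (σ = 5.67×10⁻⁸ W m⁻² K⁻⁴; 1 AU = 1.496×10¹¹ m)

T_eq ≈ 129 K

d = 4.23 AU = 6.33×10¹¹ m.
L = 4πR_⋆²σT_⋆⁴ = 4π(8.35×10⁸)² × 5.67×10⁻⁸ × (6260)⁴ = 7.63×10²⁶ W.
S = L/(4πd²) = 152 W m⁻².
Energy balance: absorbed = emitted ⇒ πR²·S(1−A) = 4πR²·σT_eq⁴, so T_eq⁴ = S(1−A)/(4σ).
T_eq = [152 × 0.41 / (4 × 5.67×10⁻⁸)]^(1/4) = (2.74×10⁸)^(1/4) = 129 K.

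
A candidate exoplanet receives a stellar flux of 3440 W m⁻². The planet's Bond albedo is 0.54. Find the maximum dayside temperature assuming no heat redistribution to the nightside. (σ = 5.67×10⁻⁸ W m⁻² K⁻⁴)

T_ss ≈ 409 K

With no redistribution each surface element balances locally: S(1−A) = σT⁴.
T = [3440 × 0.46 / 5.67×10⁻⁸]^(1/4) = (2.79×10¹⁰)^(1/4) = 409 K.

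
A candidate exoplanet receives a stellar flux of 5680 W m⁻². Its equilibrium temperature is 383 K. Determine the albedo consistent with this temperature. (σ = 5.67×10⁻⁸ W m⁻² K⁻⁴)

From T_eq⁴ = S(1−A)/(4σ): 1−A = 4σT_eq⁴/S.
1−A = 4 × 5.67×10⁻⁸ × (383)⁴ / 5680 = 0.859.

A ≈ 0.14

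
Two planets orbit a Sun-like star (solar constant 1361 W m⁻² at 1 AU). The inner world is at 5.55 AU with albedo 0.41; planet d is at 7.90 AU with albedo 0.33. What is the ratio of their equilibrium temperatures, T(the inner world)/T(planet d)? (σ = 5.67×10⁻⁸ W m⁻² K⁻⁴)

T_eq = [S₀(1−A)/(4σd²)]^(1/4), so T ∝ (1−A)^(1/4) / √d.
T₁ = [1361×0.59/(4×5.67×10⁻⁸×5.55²)]^(1/4) = 103.54 K.
T₂ = [1361×0.67/(4×5.67×10⁻⁸×7.90²)]^(1/4) = 89.59 K.

T₁/T₂ ≈ 1.156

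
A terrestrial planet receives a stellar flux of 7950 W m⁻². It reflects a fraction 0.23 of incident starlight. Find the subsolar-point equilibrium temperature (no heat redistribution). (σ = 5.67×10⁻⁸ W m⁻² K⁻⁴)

T_ss ≈ 573 K

At the subsolar point the surface absorbs S(1−A) and emits σT⁴ per unit area — no factor of 4, since only the local patch is in balance.
T = [7950 × 0.77 / 5.67×10⁻⁸]^(1/4) = (1.08×10¹¹)^(1/4) = 573 K.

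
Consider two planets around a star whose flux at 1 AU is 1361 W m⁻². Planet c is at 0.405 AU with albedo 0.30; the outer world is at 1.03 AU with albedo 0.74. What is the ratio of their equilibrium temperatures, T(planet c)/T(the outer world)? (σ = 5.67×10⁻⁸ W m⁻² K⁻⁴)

T₁/T₂ ≈ 2.043

T_eq = [S₀(1−A)/(4σd²)]^(1/4), so T ∝ (1−A)^(1/4) / √d.
T₁ = [1361×0.70/(4×5.67×10⁻⁸×0.405²)]^(1/4) = 400.04 K.
T₂ = [1361×0.26/(4×5.67×10⁻⁸×1.03²)]^(1/4) = 195.83 K.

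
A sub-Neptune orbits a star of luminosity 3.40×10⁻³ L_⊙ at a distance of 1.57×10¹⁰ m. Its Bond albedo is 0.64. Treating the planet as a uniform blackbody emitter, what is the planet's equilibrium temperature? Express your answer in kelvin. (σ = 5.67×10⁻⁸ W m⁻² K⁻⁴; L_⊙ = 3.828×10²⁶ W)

T_eq ≈ 161 K

L = 3.40×10⁻³ × 3.828×10²⁶ = 1.30×10²⁴ W.
Flux: S = L/(4πd²) = 1.30×10²⁴/(4π×(1.57×10¹⁰)²) = 420 W m⁻².
Energy balance: absorbed = emitted ⇒ πR²·S(1−A) = 4πR²·σT_eq⁴, so T_eq⁴ = S(1−A)/(4σ).
T_eq = [420 × 0.36 / (4 × 5.67×10⁻⁸)]^(1/4) = (6.67×10⁸)^(1/4) = 161 K.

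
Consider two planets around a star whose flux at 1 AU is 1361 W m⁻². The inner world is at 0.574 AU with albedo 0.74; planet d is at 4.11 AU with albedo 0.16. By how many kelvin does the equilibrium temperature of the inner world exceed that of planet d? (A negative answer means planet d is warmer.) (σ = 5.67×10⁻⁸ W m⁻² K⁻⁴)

ΔT ≈ 130.9 K

T_eq = [S₀(1−A)/(4σd²)]^(1/4), so T ∝ (1−A)^(1/4) / √d.
T₁ = [1361×0.26/(4×5.67×10⁻⁸×0.574²)]^(1/4) = 262.33 K.
T₂ = [1361×0.84/(4×5.67×10⁻⁸×4.11²)]^(1/4) = 131.43 K.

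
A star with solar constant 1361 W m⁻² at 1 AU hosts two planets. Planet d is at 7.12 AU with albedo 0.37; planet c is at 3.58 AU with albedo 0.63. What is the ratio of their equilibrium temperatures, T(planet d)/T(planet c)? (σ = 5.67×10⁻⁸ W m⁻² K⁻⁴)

T₁/T₂ ≈ 0.810

T_eq = [S₀(1−A)/(4σd²)]^(1/4), so T ∝ (1−A)^(1/4) / √d.
T₁ = [1361×0.63/(4×5.67×10⁻⁸×7.12²)]^(1/4) = 92.93 K.
T₂ = [1361×0.37/(4×5.67×10⁻⁸×3.58²)]^(1/4) = 114.73 K.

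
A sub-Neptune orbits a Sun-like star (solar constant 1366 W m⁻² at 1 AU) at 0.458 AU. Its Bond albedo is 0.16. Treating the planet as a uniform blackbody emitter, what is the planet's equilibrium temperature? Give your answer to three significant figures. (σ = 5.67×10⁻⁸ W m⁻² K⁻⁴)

Flux at 0.458 AU: S = 1366/0.458² = 6510 W m⁻².
Energy balance: absorbed = emitted ⇒ πR²·S(1−A) = 4πR²·σT_eq⁴, so T_eq⁴ = S(1−A)/(4σ).
T_eq = [6510 × 0.84 / (4 × 5.67×10⁻⁸)]^(1/4) = (2.41×10¹⁰)^(1/4) = 394 K.

T_eq ≈ 394 K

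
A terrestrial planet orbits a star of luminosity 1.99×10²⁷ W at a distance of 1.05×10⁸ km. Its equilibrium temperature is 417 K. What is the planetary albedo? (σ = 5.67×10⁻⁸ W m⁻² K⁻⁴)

d = 1.05×10⁸ km = 1.05×10¹¹ m.
Flux: S = L/(4πd²) = 1.99×10²⁷/(4π×(1.05×10¹¹)²) = 1.44×10⁴ W m⁻².
From T_eq⁴ = S(1−A)/(4σ): 1−A = 4σT_eq⁴/S.
1−A = 4 × 5.67×10⁻⁸ × (417)⁴ / 1.44×10⁴ = 0.477.

A ≈ 0.52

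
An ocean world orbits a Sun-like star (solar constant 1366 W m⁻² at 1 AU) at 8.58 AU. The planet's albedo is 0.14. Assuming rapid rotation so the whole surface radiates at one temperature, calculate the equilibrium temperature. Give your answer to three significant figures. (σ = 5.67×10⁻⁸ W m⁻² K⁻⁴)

Flux at 8.58 AU: S = 1366/8.58² = 18.6 W m⁻².
Energy balance: absorbed = emitted ⇒ πR²·S(1−A) = 4πR²·σT_eq⁴, so T_eq⁴ = S(1−A)/(4σ).
T_eq = [18.6 × 0.86 / (4 × 5.67×10⁻⁸)]^(1/4) = (7.04×10⁷)^(1/4) = 91.6 K.

T_eq ≈ 91.6 K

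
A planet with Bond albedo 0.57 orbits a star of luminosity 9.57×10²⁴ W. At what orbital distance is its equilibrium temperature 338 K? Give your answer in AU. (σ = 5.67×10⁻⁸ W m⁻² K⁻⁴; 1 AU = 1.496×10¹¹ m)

d ≈ 0.0703 AU

From T_eq⁴ = L(1−A)/(16πσd²): d = √[L(1−A)/(16πσT_eq⁴)].
d = √[9.57×10²⁴ × 0.43 / (16π × 5.67×10⁻⁸ × (338)⁴)] = 1.05×10¹⁰ m = 0.0703 AU.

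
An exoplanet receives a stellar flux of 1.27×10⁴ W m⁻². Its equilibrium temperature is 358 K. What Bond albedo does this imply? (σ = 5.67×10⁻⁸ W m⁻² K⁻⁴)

A ≈ 0.71

From T_eq⁴ = S(1−A)/(4σ): 1−A = 4σT_eq⁴/S.
1−A = 4 × 5.67×10⁻⁸ × (358)⁴ / 1.27×10⁴ = 0.293.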